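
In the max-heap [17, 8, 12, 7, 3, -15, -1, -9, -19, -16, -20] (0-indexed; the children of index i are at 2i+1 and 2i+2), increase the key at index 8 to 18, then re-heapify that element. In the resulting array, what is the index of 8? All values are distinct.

3

set index 8 from -19 to 18 → [17, 8, 12, 7, 3, -15, -1, -9, 18, -16, -20]
18 > parent 7 at index 3, swap → [17, 8, 12, 18, 3, -15, -1, -9, 7, -16, -20]
18 > parent 8 at index 1, swap → [17, 18, 12, 8, 3, -15, -1, -9, 7, -16, -20]
18 > parent 17 at index 0, swap → [18, 17, 12, 8, 3, -15, -1, -9, 7, -16, -20]
resulting array: [18, 17, 12, 8, 3, -15, -1, -9, 7, -16, -20]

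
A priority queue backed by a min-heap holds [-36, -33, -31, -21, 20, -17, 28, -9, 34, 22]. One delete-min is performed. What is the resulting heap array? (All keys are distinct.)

remove root -36; move last element 22 to root → [22, -33, -31, -21, 20, -17, 28, -9, 34]
22 vs smaller child -33 at index 1, swap → [-33, 22, -31, -21, 20, -17, 28, -9, 34]
22 vs smaller child -21 at index 3, swap → [-33, -21, -31, 22, 20, -17, 28, -9, 34]
22 vs smaller child -9 at index 7, swap → [-33, -21, -31, -9, 20, -17, 28, 22, 34]

[-33, -21, -31, -9, 20, -17, 28, 22, 34]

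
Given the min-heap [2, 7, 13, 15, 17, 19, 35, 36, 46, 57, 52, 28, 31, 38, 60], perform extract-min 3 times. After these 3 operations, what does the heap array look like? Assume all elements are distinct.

extract-min #1 returns 2:
  remove root 2; move last element 60 to root → [60, 7, 13, 15, 17, 19, 35, 36, 46, 57, 52, 28, 31, 38]
  60 vs smaller child 7 at index 1, swap → [7, 60, 13, 15, 17, 19, 35, 36, 46, 57, 52, 28, 31, 38]
  60 vs smaller child 15 at index 3, swap → [7, 15, 13, 60, 17, 19, 35, 36, 46, 57, 52, 28, 31, 38]
  60 vs smaller child 36 at index 7, swap → [7, 15, 13, 36, 17, 19, 35, 60, 46, 57, 52, 28, 31, 38]
extract-min #2 returns 7:
  remove root 7; move last element 38 to root → [38, 15, 13, 36, 17, 19, 35, 60, 46, 57, 52, 28, 31]
  38 vs smaller child 13 at index 2, swap → [13, 15, 38, 36, 17, 19, 35, 60, 46, 57, 52, 28, 31]
  38 vs smaller child 19 at index 5, swap → [13, 15, 19, 36, 17, 38, 35, 60, 46, 57, 52, 28, 31]
  38 vs smaller child 28 at index 11, swap → [13, 15, 19, 36, 17, 28, 35, 60, 46, 57, 52, 38, 31]
extract-min #3 returns 13:
  remove root 13; move last element 31 to root → [31, 15, 19, 36, 17, 28, 35, 60, 46, 57, 52, 38]
  31 vs smaller child 15 at index 1, swap → [15, 31, 19, 36, 17, 28, 35, 60, 46, 57, 52, 38]
  31 vs smaller child 17 at index 4, swap → [15, 17, 19, 36, 31, 28, 35, 60, 46, 57, 52, 38]

[15, 17, 19, 36, 31, 28, 35, 60, 46, 57, 52, 38]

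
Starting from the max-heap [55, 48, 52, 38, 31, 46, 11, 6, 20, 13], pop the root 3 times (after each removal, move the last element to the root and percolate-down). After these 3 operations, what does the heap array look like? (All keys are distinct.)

[46, 38, 13, 20, 31, 6, 11]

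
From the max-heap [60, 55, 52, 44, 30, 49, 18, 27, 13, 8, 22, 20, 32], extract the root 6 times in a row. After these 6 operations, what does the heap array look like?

[30, 27, 22, 8, 13, 20, 18]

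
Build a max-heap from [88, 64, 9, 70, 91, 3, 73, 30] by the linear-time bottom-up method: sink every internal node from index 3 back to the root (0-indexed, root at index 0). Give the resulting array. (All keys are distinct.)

[91, 88, 73, 70, 64, 3, 9, 30]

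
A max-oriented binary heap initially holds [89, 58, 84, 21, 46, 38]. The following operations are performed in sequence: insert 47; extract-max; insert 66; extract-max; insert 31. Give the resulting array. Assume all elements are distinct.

[66, 58, 47, 21, 46, 38, 31]

insert 47:
  append 47 at index 6 → [89, 58, 84, 21, 46, 38, 47] (no swap needed)
extract-max → returns 89:
  remove root 89; move last element 47 to root → [47, 58, 84, 21, 46, 38]
  47 vs larger child 84 at index 2, swap → [84, 58, 47, 21, 46, 38]
insert 66:
  append 66 at index 6 → [84, 58, 47, 21, 46, 38, 66]
  66 > parent 47 at index 2, swap → [84, 58, 66, 21, 46, 38, 47]
extract-max → returns 84:
  remove root 84; move last element 47 to root → [47, 58, 66, 21, 46, 38]
  47 vs larger child 66 at index 2, swap → [66, 58, 47, 21, 46, 38]
insert 31:
  append 31 at index 6 → [66, 58, 47, 21, 46, 38, 31] (no swap needed)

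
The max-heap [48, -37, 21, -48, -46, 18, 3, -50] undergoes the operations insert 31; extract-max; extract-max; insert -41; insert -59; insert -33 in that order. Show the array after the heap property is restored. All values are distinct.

[21, -33, 18, -41, -37, -50, 3, -48, -59, -46]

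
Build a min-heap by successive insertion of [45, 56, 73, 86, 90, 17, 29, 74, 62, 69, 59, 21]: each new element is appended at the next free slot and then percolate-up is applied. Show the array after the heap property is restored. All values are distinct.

Insert 45:
  append 45 at index 0 → [45] (no swap needed)
Insert 56:
  append 56 at index 1 → [45, 56] (no swap needed)
Insert 73:
  append 73 at index 2 → [45, 56, 73] (no swap needed)
Insert 86:
  append 86 at index 3 → [45, 56, 73, 86] (no swap needed)
Insert 90:
  append 90 at index 4 → [45, 56, 73, 86, 90] (no swap needed)
Insert 17:
  append 17 at index 5 → [45, 56, 73, 86, 90, 17]
  17 < parent 73 at index 2, swap → [45, 56, 17, 86, 90, 73]
  17 < parent 45 at index 0, swap → [17, 56, 45, 86, 90, 73]
Insert 29:
  append 29 at index 6 → [17, 56, 45, 86, 90, 73, 29]
  29 < parent 45 at index 2, swap → [17, 56, 29, 86, 90, 73, 45]
Insert 74:
  append 74 at index 7 → [17, 56, 29, 86, 90, 73, 45, 74]
  74 < parent 86 at index 3, swap → [17, 56, 29, 74, 90, 73, 45, 86]
Insert 62:
  append 62 at index 8 → [17, 56, 29, 74, 90, 73, 45, 86, 62]
  62 < parent 74 at index 3, swap → [17, 56, 29, 62, 90, 73, 45, 86, 74]
Insert 69:
  append 69 at index 9 → [17, 56, 29, 62, 90, 73, 45, 86, 74, 69]
  69 < parent 90 at index 4, swap → [17, 56, 29, 62, 69, 73, 45, 86, 74, 90]
Insert 59:
  append 59 at index 10 → [17, 56, 29, 62, 69, 73, 45, 86, 74, 90, 59]
  59 < parent 69 at index 4, swap → [17, 56, 29, 62, 59, 73, 45, 86, 74, 90, 69]
Insert 21:
  append 21 at index 11 → [17, 56, 29, 62, 59, 73, 45, 86, 74, 90, 69, 21]
  21 < parent 73 at index 5, swap → [17, 56, 29, 62, 59, 21, 45, 86, 74, 90, 69, 73]
  21 < parent 29 at index 2, swap → [17, 56, 21, 62, 59, 29, 45, 86, 74, 90, 69, 73]

[17, 56, 21, 62, 59, 29, 45, 86, 74, 90, 69, 73]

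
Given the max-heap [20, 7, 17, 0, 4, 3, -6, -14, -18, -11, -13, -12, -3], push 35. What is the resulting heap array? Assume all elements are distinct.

[35, 7, 20, 0, 4, 3, 17, -14, -18, -11, -13, -12, -3, -6]

append 35 at index 13 → [20, 7, 17, 0, 4, 3, -6, -14, -18, -11, -13, -12, -3, 35]
35 > parent -6 at index 6, swap → [20, 7, 17, 0, 4, 3, 35, -14, -18, -11, -13, -12, -3, -6]
35 > parent 17 at index 2, swap → [20, 7, 35, 0, 4, 3, 17, -14, -18, -11, -13, -12, -3, -6]
35 > parent 20 at index 0, swap → [35, 7, 20, 0, 4, 3, 17, -14, -18, -11, -13, -12, -3, -6]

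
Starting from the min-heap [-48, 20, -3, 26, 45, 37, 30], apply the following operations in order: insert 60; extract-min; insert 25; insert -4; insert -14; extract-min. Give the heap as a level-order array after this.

[-4, -3, 30, 20, 45, 37, 60, 26, 25]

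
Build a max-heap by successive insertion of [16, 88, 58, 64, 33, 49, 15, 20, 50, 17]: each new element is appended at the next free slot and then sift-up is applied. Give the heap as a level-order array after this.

[88, 64, 58, 50, 33, 49, 15, 16, 20, 17]

Insert 16:
  append 16 at index 0 → [16] (no swap needed)
Insert 88:
  append 88 at index 1 → [16, 88]
  88 > parent 16 at index 0, swap → [88, 16]
Insert 58:
  append 58 at index 2 → [88, 16, 58] (no swap needed)
Insert 64:
  append 64 at index 3 → [88, 16, 58, 64]
  64 > parent 16 at index 1, swap → [88, 64, 58, 16]
Insert 33:
  append 33 at index 4 → [88, 64, 58, 16, 33] (no swap needed)
Insert 49:
  append 49 at index 5 → [88, 64, 58, 16, 33, 49] (no swap needed)
Insert 15:
  append 15 at index 6 → [88, 64, 58, 16, 33, 49, 15] (no swap needed)
Insert 20:
  append 20 at index 7 → [88, 64, 58, 16, 33, 49, 15, 20]
  20 > parent 16 at index 3, swap → [88, 64, 58, 20, 33, 49, 15, 16]
Insert 50:
  append 50 at index 8 → [88, 64, 58, 20, 33, 49, 15, 16, 50]
  50 > parent 20 at index 3, swap → [88, 64, 58, 50, 33, 49, 15, 16, 20]
Insert 17:
  append 17 at index 9 → [88, 64, 58, 50, 33, 49, 15, 16, 20, 17] (no swap needed)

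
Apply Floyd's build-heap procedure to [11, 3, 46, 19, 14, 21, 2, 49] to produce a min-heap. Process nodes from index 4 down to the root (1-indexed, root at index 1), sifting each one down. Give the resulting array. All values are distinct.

sift down from index 4: already satisfies heap property
sift down from index 3:
  46 vs smaller child 2 at index 7, swap → [11, 3, 2, 19, 14, 21, 46, 49]
sift down from index 2: already satisfies heap property
sift down from index 1:
  11 vs smaller child 2 at index 3, swap → [2, 3, 11, 19, 14, 21, 46, 49]

[2, 3, 11, 19, 14, 21, 46, 49]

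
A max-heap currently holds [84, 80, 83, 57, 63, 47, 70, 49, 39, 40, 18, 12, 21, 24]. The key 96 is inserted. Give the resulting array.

append 96 at index 14 → [84, 80, 83, 57, 63, 47, 70, 49, 39, 40, 18, 12, 21, 24, 96]
96 > parent 70 at index 6, swap → [84, 80, 83, 57, 63, 47, 96, 49, 39, 40, 18, 12, 21, 24, 70]
96 > parent 83 at index 2, swap → [84, 80, 96, 57, 63, 47, 83, 49, 39, 40, 18, 12, 21, 24, 70]
96 > parent 84 at index 0, swap → [96, 80, 84, 57, 63, 47, 83, 49, 39, 40, 18, 12, 21, 24, 70]

[96, 80, 84, 57, 63, 47, 83, 49, 39, 40, 18, 12, 21, 24, 70]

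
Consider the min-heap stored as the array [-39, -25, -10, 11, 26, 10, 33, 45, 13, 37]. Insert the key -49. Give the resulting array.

[-49, -39, -10, 11, -25, 10, 33, 45, 13, 37, 26]

append -49 at index 10 → [-39, -25, -10, 11, 26, 10, 33, 45, 13, 37, -49]
-49 < parent 26 at index 4, swap → [-39, -25, -10, 11, -49, 10, 33, 45, 13, 37, 26]
-49 < parent -25 at index 1, swap → [-39, -49, -10, 11, -25, 10, 33, 45, 13, 37, 26]
-49 < parent -39 at index 0, swap → [-49, -39, -10, 11, -25, 10, 33, 45, 13, 37, 26]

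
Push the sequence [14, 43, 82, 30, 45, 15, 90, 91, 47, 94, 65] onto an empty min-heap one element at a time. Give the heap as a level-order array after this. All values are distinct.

Insert 14:
  append 14 at index 0 → [14] (no swap needed)
Insert 43:
  append 43 at index 1 → [14, 43] (no swap needed)
Insert 82:
  append 82 at index 2 → [14, 43, 82] (no swap needed)
Insert 30:
  append 30 at index 3 → [14, 43, 82, 30]
  30 < parent 43 at index 1, swap → [14, 30, 82, 43]
Insert 45:
  append 45 at index 4 → [14, 30, 82, 43, 45] (no swap needed)
Insert 15:
  append 15 at index 5 → [14, 30, 82, 43, 45, 15]
  15 < parent 82 at index 2, swap → [14, 30, 15, 43, 45, 82]
Insert 90:
  append 90 at index 6 → [14, 30, 15, 43, 45, 82, 90] (no swap needed)
Insert 91:
  append 91 at index 7 → [14, 30, 15, 43, 45, 82, 90, 91] (no swap needed)
Insert 47:
  append 47 at index 8 → [14, 30, 15, 43, 45, 82, 90, 91, 47] (no swap needed)
Insert 94:
  append 94 at index 9 → [14, 30, 15, 43, 45, 82, 90, 91, 47, 94] (no swap needed)
Insert 65:
  append 65 at index 10 → [14, 30, 15, 43, 45, 82, 90, 91, 47, 94, 65] (no swap needed)

[14, 30, 15, 43, 45, 82, 90, 91, 47, 94, 65]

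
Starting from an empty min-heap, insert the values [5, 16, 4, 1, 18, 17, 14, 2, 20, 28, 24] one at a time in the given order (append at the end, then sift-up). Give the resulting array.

[1, 2, 5, 4, 18, 17, 14, 16, 20, 28, 24]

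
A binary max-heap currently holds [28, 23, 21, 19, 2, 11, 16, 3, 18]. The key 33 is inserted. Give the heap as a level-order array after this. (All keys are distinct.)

[33, 28, 21, 19, 23, 11, 16, 3, 18, 2]

append 33 at index 9 → [28, 23, 21, 19, 2, 11, 16, 3, 18, 33]
33 > parent 2 at index 4, swap → [28, 23, 21, 19, 33, 11, 16, 3, 18, 2]
33 > parent 23 at index 1, swap → [28, 33, 21, 19, 23, 11, 16, 3, 18, 2]
33 > parent 28 at index 0, swap → [33, 28, 21, 19, 23, 11, 16, 3, 18, 2]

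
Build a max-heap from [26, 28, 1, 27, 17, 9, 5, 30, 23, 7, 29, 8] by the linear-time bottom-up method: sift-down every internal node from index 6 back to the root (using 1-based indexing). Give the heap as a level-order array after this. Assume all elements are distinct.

[30, 29, 9, 28, 26, 8, 5, 27, 23, 7, 17, 1]

sift down from index 6: already satisfies heap property
sift down from index 5:
  17 vs larger child 29 at index 11, swap → [26, 28, 1, 27, 29, 9, 5, 30, 23, 7, 17, 8]
sift down from index 4:
  27 vs larger child 30 at index 8, swap → [26, 28, 1, 30, 29, 9, 5, 27, 23, 7, 17, 8]
sift down from index 3:
  1 vs larger child 9 at index 6, swap → [26, 28, 9, 30, 29, 1, 5, 27, 23, 7, 17, 8]
  1 vs only child 8 at index 12, swap → [26, 28, 9, 30, 29, 8, 5, 27, 23, 7, 17, 1]
sift down from index 2:
  28 vs larger child 30 at index 4, swap → [26, 30, 9, 28, 29, 8, 5, 27, 23, 7, 17, 1]
sift down from index 1:
  26 vs larger child 30 at index 2, swap → [30, 26, 9, 28, 29, 8, 5, 27, 23, 7, 17, 1]
  26 vs larger child 29 at index 5, swap → [30, 29, 9, 28, 26, 8, 5, 27, 23, 7, 17, 1]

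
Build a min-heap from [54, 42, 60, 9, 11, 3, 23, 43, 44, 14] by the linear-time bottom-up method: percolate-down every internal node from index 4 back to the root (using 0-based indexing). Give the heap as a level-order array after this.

[3, 9, 23, 42, 11, 60, 54, 43, 44, 14]

sift down from index 4: already satisfies heap property
sift down from index 3: already satisfies heap property
sift down from index 2:
  60 vs smaller child 3 at index 5, swap → [54, 42, 3, 9, 11, 60, 23, 43, 44, 14]
sift down from index 1:
  42 vs smaller child 9 at index 3, swap → [54, 9, 3, 42, 11, 60, 23, 43, 44, 14]
sift down from index 0:
  54 vs smaller child 3 at index 2, swap → [3, 9, 54, 42, 11, 60, 23, 43, 44, 14]
  54 vs smaller child 23 at index 6, swap → [3, 9, 23, 42, 11, 60, 54, 43, 44, 14]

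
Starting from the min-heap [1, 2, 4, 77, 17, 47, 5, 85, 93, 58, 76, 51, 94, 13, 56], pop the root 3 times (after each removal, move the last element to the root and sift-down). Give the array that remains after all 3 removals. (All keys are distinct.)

[5, 17, 13, 77, 56, 47, 94, 85, 93, 58, 76, 51]

extract-min #1 returns 1:
  remove root 1; move last element 56 to root → [56, 2, 4, 77, 17, 47, 5, 85, 93, 58, 76, 51, 94, 13]
  56 vs smaller child 2 at index 1, swap → [2, 56, 4, 77, 17, 47, 5, 85, 93, 58, 76, 51, 94, 13]
  56 vs smaller child 17 at index 4, swap → [2, 17, 4, 77, 56, 47, 5, 85, 93, 58, 76, 51, 94, 13]
extract-min #2 returns 2:
  remove root 2; move last element 13 to root → [13, 17, 4, 77, 56, 47, 5, 85, 93, 58, 76, 51, 94]
  13 vs smaller child 4 at index 2, swap → [4, 17, 13, 77, 56, 47, 5, 85, 93, 58, 76, 51, 94]
  13 vs smaller child 5 at index 6, swap → [4, 17, 5, 77, 56, 47, 13, 85, 93, 58, 76, 51, 94]
extract-min #3 returns 4:
  remove root 4; move last element 94 to root → [94, 17, 5, 77, 56, 47, 13, 85, 93, 58, 76, 51]
  94 vs smaller child 5 at index 2, swap → [5, 17, 94, 77, 56, 47, 13, 85, 93, 58, 76, 51]
  94 vs smaller child 13 at index 6, swap → [5, 17, 13, 77, 56, 47, 94, 85, 93, 58, 76, 51]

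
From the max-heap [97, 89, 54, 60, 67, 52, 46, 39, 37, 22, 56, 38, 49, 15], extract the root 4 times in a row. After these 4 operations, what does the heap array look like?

[56, 49, 54, 39, 38, 52, 46, 15, 37, 22]

extract-max #1 returns 97:
  remove root 97; move last element 15 to root → [15, 89, 54, 60, 67, 52, 46, 39, 37, 22, 56, 38, 49]
  15 vs larger child 89 at index 1, swap → [89, 15, 54, 60, 67, 52, 46, 39, 37, 22, 56, 38, 49]
  15 vs larger child 67 at index 4, swap → [89, 67, 54, 60, 15, 52, 46, 39, 37, 22, 56, 38, 49]
  15 vs larger child 56 at index 10, swap → [89, 67, 54, 60, 56, 52, 46, 39, 37, 22, 15, 38, 49]
extract-max #2 returns 89:
  remove root 89; move last element 49 to root → [49, 67, 54, 60, 56, 52, 46, 39, 37, 22, 15, 38]
  49 vs larger child 67 at index 1, swap → [67, 49, 54, 60, 56, 52, 46, 39, 37, 22, 15, 38]
  49 vs larger child 60 at index 3, swap → [67, 60, 54, 49, 56, 52, 46, 39, 37, 22, 15, 38]
extract-max #3 returns 67:
  remove root 67; move last element 38 to root → [38, 60, 54, 49, 56, 52, 46, 39, 37, 22, 15]
  38 vs larger child 60 at index 1, swap → [60, 38, 54, 49, 56, 52, 46, 39, 37, 22, 15]
  38 vs larger child 56 at index 4, swap → [60, 56, 54, 49, 38, 52, 46, 39, 37, 22, 15]
extract-max #4 returns 60:
  remove root 60; move last element 15 to root → [15, 56, 54, 49, 38, 52, 46, 39, 37, 22]
  15 vs larger child 56 at index 1, swap → [56, 15, 54, 49, 38, 52, 46, 39, 37, 22]
  15 vs larger child 49 at index 3, swap → [56, 49, 54, 15, 38, 52, 46, 39, 37, 22]
  15 vs larger child 39 at index 7, swap → [56, 49, 54, 39, 38, 52, 46, 15, 37, 22]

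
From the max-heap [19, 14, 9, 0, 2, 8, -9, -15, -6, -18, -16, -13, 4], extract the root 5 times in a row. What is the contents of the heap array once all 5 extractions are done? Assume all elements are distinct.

[2, 0, -9, -6, -18, -13, -16, -15]

extract-max #1 returns 19:
  remove root 19; move last element 4 to root → [4, 14, 9, 0, 2, 8, -9, -15, -6, -18, -16, -13]
  4 vs larger child 14 at index 1, swap → [14, 4, 9, 0, 2, 8, -9, -15, -6, -18, -16, -13]
extract-max #2 returns 14:
  remove root 14; move last element -13 to root → [-13, 4, 9, 0, 2, 8, -9, -15, -6, -18, -16]
  -13 vs larger child 9 at index 2, swap → [9, 4, -13, 0, 2, 8, -9, -15, -6, -18, -16]
  -13 vs larger child 8 at index 5, swap → [9, 4, 8, 0, 2, -13, -9, -15, -6, -18, -16]
extract-max #3 returns 9:
  remove root 9; move last element -16 to root → [-16, 4, 8, 0, 2, -13, -9, -15, -6, -18]
  -16 vs larger child 8 at index 2, swap → [8, 4, -16, 0, 2, -13, -9, -15, -6, -18]
  -16 vs larger child -9 at index 6, swap → [8, 4, -9, 0, 2, -13, -16, -15, -6, -18]
extract-max #4 returns 8:
  remove root 8; move last element -18 to root → [-18, 4, -9, 0, 2, -13, -16, -15, -6]
  -18 vs larger child 4 at index 1, swap → [4, -18, -9, 0, 2, -13, -16, -15, -6]
  -18 vs larger child 2 at index 4, swap → [4, 2, -9, 0, -18, -13, -16, -15, -6]
extract-max #5 returns 4:
  remove root 4; move last element -6 to root → [-6, 2, -9, 0, -18, -13, -16, -15]
  -6 vs larger child 2 at index 1, swap → [2, -6, -9, 0, -18, -13, -16, -15]
  -6 vs larger child 0 at index 3, swap → [2, 0, -9, -6, -18, -13, -16, -15]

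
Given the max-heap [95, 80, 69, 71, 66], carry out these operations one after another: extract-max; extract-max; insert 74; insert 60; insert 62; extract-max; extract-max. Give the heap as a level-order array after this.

extract-max → returns 95:
  remove root 95; move last element 66 to root → [66, 80, 69, 71]
  66 vs larger child 80 at index 1, swap → [80, 66, 69, 71]
  66 vs only child 71 at index 3, swap → [80, 71, 69, 66]
extract-max → returns 80:
  remove root 80; move last element 66 to root → [66, 71, 69]
  66 vs larger child 71 at index 1, swap → [71, 66, 69]
insert 74:
  append 74 at index 3 → [71, 66, 69, 74]
  74 > parent 66 at index 1, swap → [71, 74, 69, 66]
  74 > parent 71 at index 0, swap → [74, 71, 69, 66]
insert 60:
  append 60 at index 4 → [74, 71, 69, 66, 60] (no swap needed)
insert 62:
  append 62 at index 5 → [74, 71, 69, 66, 60, 62] (no swap needed)
extract-max → returns 74:
  remove root 74; move last element 62 to root → [62, 71, 69, 66, 60]
  62 vs larger child 71 at index 1, swap → [71, 62, 69, 66, 60]
  62 vs larger child 66 at index 3, swap → [71, 66, 69, 62, 60]
extract-max → returns 71:
  remove root 71; move last element 60 to root → [60, 66, 69, 62]
  60 vs larger child 69 at index 2, swap → [69, 66, 60, 62]

[69, 66, 60, 62]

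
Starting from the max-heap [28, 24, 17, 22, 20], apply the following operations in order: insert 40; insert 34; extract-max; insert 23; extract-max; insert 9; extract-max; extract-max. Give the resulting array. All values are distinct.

insert 40:
  append 40 at index 5 → [28, 24, 17, 22, 20, 40]
  40 > parent 17 at index 2, swap → [28, 24, 40, 22, 20, 17]
  40 > parent 28 at index 0, swap → [40, 24, 28, 22, 20, 17]
insert 34:
  append 34 at index 6 → [40, 24, 28, 22, 20, 17, 34]
  34 > parent 28 at index 2, swap → [40, 24, 34, 22, 20, 17, 28]
extract-max → returns 40:
  remove root 40; move last element 28 to root → [28, 24, 34, 22, 20, 17]
  28 vs larger child 34 at index 2, swap → [34, 24, 28, 22, 20, 17]
insert 23:
  append 23 at index 6 → [34, 24, 28, 22, 20, 17, 23] (no swap needed)
extract-max → returns 34:
  remove root 34; move last element 23 to root → [23, 24, 28, 22, 20, 17]
  23 vs larger child 28 at index 2, swap → [28, 24, 23, 22, 20, 17]
insert 9:
  append 9 at index 6 → [28, 24, 23, 22, 20, 17, 9] (no swap needed)
extract-max → returns 28:
  remove root 28; move last element 9 to root → [9, 24, 23, 22, 20, 17]
  9 vs larger child 24 at index 1, swap → [24, 9, 23, 22, 20, 17]
  9 vs larger child 22 at index 3, swap → [24, 22, 23, 9, 20, 17]
extract-max → returns 24:
  remove root 24; move last element 17 to root → [17, 22, 23, 9, 20]
  17 vs larger child 23 at index 2, swap → [23, 22, 17, 9, 20]

[23, 22, 17, 9, 20]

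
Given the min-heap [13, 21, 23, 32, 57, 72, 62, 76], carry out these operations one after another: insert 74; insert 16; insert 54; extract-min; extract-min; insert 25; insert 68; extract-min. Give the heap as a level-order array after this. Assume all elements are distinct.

insert 74:
  append 74 at index 8 → [13, 21, 23, 32, 57, 72, 62, 76, 74] (no swap needed)
insert 16:
  append 16 at index 9 → [13, 21, 23, 32, 57, 72, 62, 76, 74, 16]
  16 < parent 57 at index 4, swap → [13, 21, 23, 32, 16, 72, 62, 76, 74, 57]
  16 < parent 21 at index 1, swap → [13, 16, 23, 32, 21, 72, 62, 76, 74, 57]
insert 54:
  append 54 at index 10 → [13, 16, 23, 32, 21, 72, 62, 76, 74, 57, 54] (no swap needed)
extract-min → returns 13:
  remove root 13; move last element 54 to root → [54, 16, 23, 32, 21, 72, 62, 76, 74, 57]
  54 vs smaller child 16 at index 1, swap → [16, 54, 23, 32, 21, 72, 62, 76, 74, 57]
  54 vs smaller child 21 at index 4, swap → [16, 21, 23, 32, 54, 72, 62, 76, 74, 57]
extract-min → returns 16:
  remove root 16; move last element 57 to root → [57, 21, 23, 32, 54, 72, 62, 76, 74]
  57 vs smaller child 21 at index 1, swap → [21, 57, 23, 32, 54, 72, 62, 76, 74]
  57 vs smaller child 32 at index 3, swap → [21, 32, 23, 57, 54, 72, 62, 76, 74]
insert 25:
  append 25 at index 9 → [21, 32, 23, 57, 54, 72, 62, 76, 74, 25]
  25 < parent 54 at index 4, swap → [21, 32, 23, 57, 25, 72, 62, 76, 74, 54]
  25 < parent 32 at index 1, swap → [21, 25, 23, 57, 32, 72, 62, 76, 74, 54]
insert 68:
  append 68 at index 10 → [21, 25, 23, 57, 32, 72, 62, 76, 74, 54, 68] (no swap needed)
extract-min → returns 21:
  remove root 21; move last element 68 to root → [68, 25, 23, 57, 32, 72, 62, 76, 74, 54]
  68 vs smaller child 23 at index 2, swap → [23, 25, 68, 57, 32, 72, 62, 76, 74, 54]
  68 vs smaller child 62 at index 6, swap → [23, 25, 62, 57, 32, 72, 68, 76, 74, 54]

[23, 25, 62, 57, 32, 72, 68, 76, 74, 54]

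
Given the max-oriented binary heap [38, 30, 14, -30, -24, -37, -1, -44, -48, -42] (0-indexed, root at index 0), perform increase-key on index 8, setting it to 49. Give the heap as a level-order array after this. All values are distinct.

[49, 38, 14, 30, -24, -37, -1, -44, -30, -42]

set index 8 from -48 to 49 → [38, 30, 14, -30, -24, -37, -1, -44, 49, -42]
49 > parent -30 at index 3, swap → [38, 30, 14, 49, -24, -37, -1, -44, -30, -42]
49 > parent 30 at index 1, swap → [38, 49, 14, 30, -24, -37, -1, -44, -30, -42]
49 > parent 38 at index 0, swap → [49, 38, 14, 30, -24, -37, -1, -44, -30, -42]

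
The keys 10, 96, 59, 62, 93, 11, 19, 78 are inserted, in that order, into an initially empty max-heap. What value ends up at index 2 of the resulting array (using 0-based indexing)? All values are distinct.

Insert 10:
  append 10 at index 0 → [10] (no swap needed)
Insert 96:
  append 96 at index 1 → [10, 96]
  96 > parent 10 at index 0, swap → [96, 10]
Insert 59:
  append 59 at index 2 → [96, 10, 59] (no swap needed)
Insert 62:
  append 62 at index 3 → [96, 10, 59, 62]
  62 > parent 10 at index 1, swap → [96, 62, 59, 10]
Insert 93:
  append 93 at index 4 → [96, 62, 59, 10, 93]
  93 > parent 62 at index 1, swap → [96, 93, 59, 10, 62]
Insert 11:
  append 11 at index 5 → [96, 93, 59, 10, 62, 11] (no swap needed)
Insert 19:
  append 19 at index 6 → [96, 93, 59, 10, 62, 11, 19] (no swap needed)
Insert 78:
  append 78 at index 7 → [96, 93, 59, 10, 62, 11, 19, 78]
  78 > parent 10 at index 3, swap → [96, 93, 59, 78, 62, 11, 19, 10]
resulting array: [96, 93, 59, 78, 62, 11, 19, 10]

59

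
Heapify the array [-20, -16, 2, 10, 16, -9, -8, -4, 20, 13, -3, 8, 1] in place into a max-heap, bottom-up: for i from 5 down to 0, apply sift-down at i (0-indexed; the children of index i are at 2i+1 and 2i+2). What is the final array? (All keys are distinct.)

sift down from index 5:
  -9 vs larger child 8 at index 11, swap → [-20, -16, 2, 10, 16, 8, -8, -4, 20, 13, -3, -9, 1]
sift down from index 4: already satisfies heap property
sift down from index 3:
  10 vs larger child 20 at index 8, swap → [-20, -16, 2, 20, 16, 8, -8, -4, 10, 13, -3, -9, 1]
sift down from index 2:
  2 vs larger child 8 at index 5, swap → [-20, -16, 8, 20, 16, 2, -8, -4, 10, 13, -3, -9, 1]
sift down from index 1:
  -16 vs larger child 20 at index 3, swap → [-20, 20, 8, -16, 16, 2, -8, -4, 10, 13, -3, -9, 1]
  -16 vs larger child 10 at index 8, swap → [-20, 20, 8, 10, 16, 2, -8, -4, -16, 13, -3, -9, 1]
sift down from index 0:
  -20 vs larger child 20 at index 1, swap → [20, -20, 8, 10, 16, 2, -8, -4, -16, 13, -3, -9, 1]
  -20 vs larger child 16 at index 4, swap → [20, 16, 8, 10, -20, 2, -8, -4, -16, 13, -3, -9, 1]
  -20 vs larger child 13 at index 9, swap → [20, 16, 8, 10, 13, 2, -8, -4, -16, -20, -3, -9, 1]

[20, 16, 8, 10, 13, 2, -8, -4, -16, -20, -3, -9, 1]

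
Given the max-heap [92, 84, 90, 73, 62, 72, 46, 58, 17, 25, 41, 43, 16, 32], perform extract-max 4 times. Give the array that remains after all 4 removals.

[72, 62, 46, 58, 41, 43, 32, 16, 17, 25]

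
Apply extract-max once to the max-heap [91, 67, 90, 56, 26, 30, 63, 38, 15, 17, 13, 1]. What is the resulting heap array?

remove root 91; move last element 1 to root → [1, 67, 90, 56, 26, 30, 63, 38, 15, 17, 13]
1 vs larger child 90 at index 2, swap → [90, 67, 1, 56, 26, 30, 63, 38, 15, 17, 13]
1 vs larger child 63 at index 6, swap → [90, 67, 63, 56, 26, 30, 1, 38, 15, 17, 13]

[90, 67, 63, 56, 26, 30, 1, 38, 15, 17, 13]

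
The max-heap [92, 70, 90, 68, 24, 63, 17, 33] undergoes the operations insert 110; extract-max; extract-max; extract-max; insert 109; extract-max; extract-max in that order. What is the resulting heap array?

[68, 33, 63, 17, 24]

insert 110:
  append 110 at index 8 → [92, 70, 90, 68, 24, 63, 17, 33, 110]
  110 > parent 68 at index 3, swap → [92, 70, 90, 110, 24, 63, 17, 33, 68]
  110 > parent 70 at index 1, swap → [92, 110, 90, 70, 24, 63, 17, 33, 68]
  110 > parent 92 at index 0, swap → [110, 92, 90, 70, 24, 63, 17, 33, 68]
extract-max → returns 110:
  remove root 110; move last element 68 to root → [68, 92, 90, 70, 24, 63, 17, 33]
  68 vs larger child 92 at index 1, swap → [92, 68, 90, 70, 24, 63, 17, 33]
  68 vs larger child 70 at index 3, swap → [92, 70, 90, 68, 24, 63, 17, 33]
extract-max → returns 92:
  remove root 92; move last element 33 to root → [33, 70, 90, 68, 24, 63, 17]
  33 vs larger child 90 at index 2, swap → [90, 70, 33, 68, 24, 63, 17]
  33 vs larger child 63 at index 5, swap → [90, 70, 63, 68, 24, 33, 17]
extract-max → returns 90:
  remove root 90; move last element 17 to root → [17, 70, 63, 68, 24, 33]
  17 vs larger child 70 at index 1, swap → [70, 17, 63, 68, 24, 33]
  17 vs larger child 68 at index 3, swap → [70, 68, 63, 17, 24, 33]
insert 109:
  append 109 at index 6 → [70, 68, 63, 17, 24, 33, 109]
  109 > parent 63 at index 2, swap → [70, 68, 109, 17, 24, 33, 63]
  109 > parent 70 at index 0, swap → [109, 68, 70, 17, 24, 33, 63]
extract-max → returns 109:
  remove root 109; move last element 63 to root → [63, 68, 70, 17, 24, 33]
  63 vs larger child 70 at index 2, swap → [70, 68, 63, 17, 24, 33]
extract-max → returns 70:
  remove root 70; move last element 33 to root → [33, 68, 63, 17, 24]
  33 vs larger child 68 at index 1, swap → [68, 33, 63, 17, 24]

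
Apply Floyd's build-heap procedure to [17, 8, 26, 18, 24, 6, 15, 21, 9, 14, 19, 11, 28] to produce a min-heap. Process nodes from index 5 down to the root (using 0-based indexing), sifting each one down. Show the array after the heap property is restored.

[6, 8, 11, 9, 14, 17, 15, 21, 18, 24, 19, 26, 28]

sift down from index 5: already satisfies heap property
sift down from index 4:
  24 vs smaller child 14 at index 9, swap → [17, 8, 26, 18, 14, 6, 15, 21, 9, 24, 19, 11, 28]
sift down from index 3:
  18 vs smaller child 9 at index 8, swap → [17, 8, 26, 9, 14, 6, 15, 21, 18, 24, 19, 11, 28]
sift down from index 2:
  26 vs smaller child 6 at index 5, swap → [17, 8, 6, 9, 14, 26, 15, 21, 18, 24, 19, 11, 28]
  26 vs smaller child 11 at index 11, swap → [17, 8, 6, 9, 14, 11, 15, 21, 18, 24, 19, 26, 28]
sift down from index 1: already satisfies heap property
sift down from index 0:
  17 vs smaller child 6 at index 2, swap → [6, 8, 17, 9, 14, 11, 15, 21, 18, 24, 19, 26, 28]
  17 vs smaller child 11 at index 5, swap → [6, 8, 11, 9, 14, 17, 15, 21, 18, 24, 19, 26, 28]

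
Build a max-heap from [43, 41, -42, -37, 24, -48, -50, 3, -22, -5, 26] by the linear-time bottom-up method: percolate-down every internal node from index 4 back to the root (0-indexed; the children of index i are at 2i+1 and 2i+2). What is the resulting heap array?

[43, 41, -42, 3, 26, -48, -50, -37, -22, -5, 24]

sift down from index 4:
  24 vs larger child 26 at index 10, swap → [43, 41, -42, -37, 26, -48, -50, 3, -22, -5, 24]
sift down from index 3:
  -37 vs larger child 3 at index 7, swap → [43, 41, -42, 3, 26, -48, -50, -37, -22, -5, 24]
sift down from index 2: already satisfies heap property
sift down from index 1: already satisfies heap property
sift down from index 0: already satisfies heap property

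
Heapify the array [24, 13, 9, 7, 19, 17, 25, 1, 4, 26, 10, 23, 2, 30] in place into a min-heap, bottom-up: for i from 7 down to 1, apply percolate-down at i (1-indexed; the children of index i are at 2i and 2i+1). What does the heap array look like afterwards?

[1, 4, 2, 7, 10, 9, 25, 24, 13, 26, 19, 23, 17, 30]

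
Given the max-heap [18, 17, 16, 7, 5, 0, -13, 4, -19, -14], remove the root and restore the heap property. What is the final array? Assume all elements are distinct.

[17, 7, 16, 4, 5, 0, -13, -14, -19]

remove root 18; move last element -14 to root → [-14, 17, 16, 7, 5, 0, -13, 4, -19]
-14 vs larger child 17 at index 1, swap → [17, -14, 16, 7, 5, 0, -13, 4, -19]
-14 vs larger child 7 at index 3, swap → [17, 7, 16, -14, 5, 0, -13, 4, -19]
-14 vs larger child 4 at index 7, swap → [17, 7, 16, 4, 5, 0, -13, -14, -19]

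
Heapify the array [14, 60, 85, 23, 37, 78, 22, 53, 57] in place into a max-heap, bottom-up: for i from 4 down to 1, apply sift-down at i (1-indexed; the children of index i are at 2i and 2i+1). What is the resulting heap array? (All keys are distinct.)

[85, 60, 78, 57, 37, 14, 22, 53, 23]

sift down from index 4:
  23 vs larger child 57 at index 9, swap → [14, 60, 85, 57, 37, 78, 22, 53, 23]
sift down from index 3: already satisfies heap property
sift down from index 2: already satisfies heap property
sift down from index 1:
  14 vs larger child 85 at index 3, swap → [85, 60, 14, 57, 37, 78, 22, 53, 23]
  14 vs larger child 78 at index 6, swap → [85, 60, 78, 57, 37, 14, 22, 53, 23]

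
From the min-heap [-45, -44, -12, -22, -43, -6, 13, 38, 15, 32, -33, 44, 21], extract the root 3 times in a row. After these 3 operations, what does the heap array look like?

extract-min #1 returns -45:
  remove root -45; move last element 21 to root → [21, -44, -12, -22, -43, -6, 13, 38, 15, 32, -33, 44]
  21 vs smaller child -44 at index 1, swap → [-44, 21, -12, -22, -43, -6, 13, 38, 15, 32, -33, 44]
  21 vs smaller child -43 at index 4, swap → [-44, -43, -12, -22, 21, -6, 13, 38, 15, 32, -33, 44]
  21 vs smaller child -33 at index 10, swap → [-44, -43, -12, -22, -33, -6, 13, 38, 15, 32, 21, 44]
extract-min #2 returns -44:
  remove root -44; move last element 44 to root → [44, -43, -12, -22, -33, -6, 13, 38, 15, 32, 21]
  44 vs smaller child -43 at index 1, swap → [-43, 44, -12, -22, -33, -6, 13, 38, 15, 32, 21]
  44 vs smaller child -33 at index 4, swap → [-43, -33, -12, -22, 44, -6, 13, 38, 15, 32, 21]
  44 vs smaller child 21 at index 10, swap → [-43, -33, -12, -22, 21, -6, 13, 38, 15, 32, 44]
extract-min #3 returns -43:
  remove root -43; move last element 44 to root → [44, -33, -12, -22, 21, -6, 13, 38, 15, 32]
  44 vs smaller child -33 at index 1, swap → [-33, 44, -12, -22, 21, -6, 13, 38, 15, 32]
  44 vs smaller child -22 at index 3, swap → [-33, -22, -12, 44, 21, -6, 13, 38, 15, 32]
  44 vs smaller child 15 at index 8, swap → [-33, -22, -12, 15, 21, -6, 13, 38, 44, 32]

[-33, -22, -12, 15, 21, -6, 13, 38, 44, 32]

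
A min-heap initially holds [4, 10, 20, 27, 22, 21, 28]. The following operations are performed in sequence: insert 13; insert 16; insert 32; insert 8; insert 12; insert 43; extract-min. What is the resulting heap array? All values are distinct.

[8, 10, 12, 13, 22, 20, 28, 27, 16, 32, 43, 21]

insert 13:
  append 13 at index 7 → [4, 10, 20, 27, 22, 21, 28, 13]
  13 < parent 27 at index 3, swap → [4, 10, 20, 13, 22, 21, 28, 27]
insert 16:
  append 16 at index 8 → [4, 10, 20, 13, 22, 21, 28, 27, 16] (no swap needed)
insert 32:
  append 32 at index 9 → [4, 10, 20, 13, 22, 21, 28, 27, 16, 32] (no swap needed)
insert 8:
  append 8 at index 10 → [4, 10, 20, 13, 22, 21, 28, 27, 16, 32, 8]
  8 < parent 22 at index 4, swap → [4, 10, 20, 13, 8, 21, 28, 27, 16, 32, 22]
  8 < parent 10 at index 1, swap → [4, 8, 20, 13, 10, 21, 28, 27, 16, 32, 22]
insert 12:
  append 12 at index 11 → [4, 8, 20, 13, 10, 21, 28, 27, 16, 32, 22, 12]
  12 < parent 21 at index 5, swap → [4, 8, 20, 13, 10, 12, 28, 27, 16, 32, 22, 21]
  12 < parent 20 at index 2, swap → [4, 8, 12, 13, 10, 20, 28, 27, 16, 32, 22, 21]
insert 43:
  append 43 at index 12 → [4, 8, 12, 13, 10, 20, 28, 27, 16, 32, 22, 21, 43] (no swap needed)
extract-min → returns 4:
  remove root 4; move last element 43 to root → [43, 8, 12, 13, 10, 20, 28, 27, 16, 32, 22, 21]
  43 vs smaller child 8 at index 1, swap → [8, 43, 12, 13, 10, 20, 28, 27, 16, 32, 22, 21]
  43 vs smaller child 10 at index 4, swap → [8, 10, 12, 13, 43, 20, 28, 27, 16, 32, 22, 21]
  43 vs smaller child 22 at index 10, swap → [8, 10, 12, 13, 22, 20, 28, 27, 16, 32, 43, 21]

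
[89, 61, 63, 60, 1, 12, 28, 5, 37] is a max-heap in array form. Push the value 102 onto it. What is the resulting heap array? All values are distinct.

append 102 at index 9 → [89, 61, 63, 60, 1, 12, 28, 5, 37, 102]
102 > parent 1 at index 4, swap → [89, 61, 63, 60, 102, 12, 28, 5, 37, 1]
102 > parent 61 at index 1, swap → [89, 102, 63, 60, 61, 12, 28, 5, 37, 1]
102 > parent 89 at index 0, swap → [102, 89, 63, 60, 61, 12, 28, 5, 37, 1]

[102, 89, 63, 60, 61, 12, 28, 5, 37, 1]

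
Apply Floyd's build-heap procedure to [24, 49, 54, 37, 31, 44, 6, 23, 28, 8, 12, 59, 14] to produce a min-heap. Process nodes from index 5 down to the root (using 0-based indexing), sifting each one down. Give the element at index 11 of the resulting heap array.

sift down from index 5:
  44 vs smaller child 14 at index 12, swap → [24, 49, 54, 37, 31, 14, 6, 23, 28, 8, 12, 59, 44]
sift down from index 4:
  31 vs smaller child 8 at index 9, swap → [24, 49, 54, 37, 8, 14, 6, 23, 28, 31, 12, 59, 44]
sift down from index 3:
  37 vs smaller child 23 at index 7, swap → [24, 49, 54, 23, 8, 14, 6, 37, 28, 31, 12, 59, 44]
sift down from index 2:
  54 vs smaller child 6 at index 6, swap → [24, 49, 6, 23, 8, 14, 54, 37, 28, 31, 12, 59, 44]
sift down from index 1:
  49 vs smaller child 8 at index 4, swap → [24, 8, 6, 23, 49, 14, 54, 37, 28, 31, 12, 59, 44]
  49 vs smaller child 12 at index 10, swap → [24, 8, 6, 23, 12, 14, 54, 37, 28, 31, 49, 59, 44]
sift down from index 0:
  24 vs smaller child 6 at index 2, swap → [6, 8, 24, 23, 12, 14, 54, 37, 28, 31, 49, 59, 44]
  24 vs smaller child 14 at index 5, swap → [6, 8, 14, 23, 12, 24, 54, 37, 28, 31, 49, 59, 44]
resulting array: [6, 8, 14, 23, 12, 24, 54, 37, 28, 31, 49, 59, 44]

59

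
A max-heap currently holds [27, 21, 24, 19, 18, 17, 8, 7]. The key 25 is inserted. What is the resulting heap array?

[27, 25, 24, 21, 18, 17, 8, 7, 19]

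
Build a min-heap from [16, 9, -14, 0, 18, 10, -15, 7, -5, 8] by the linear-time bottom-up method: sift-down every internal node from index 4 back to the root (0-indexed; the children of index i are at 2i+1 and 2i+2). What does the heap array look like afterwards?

sift down from index 4:
  18 vs only child 8 at index 9, swap → [16, 9, -14, 0, 8, 10, -15, 7, -5, 18]
sift down from index 3:
  0 vs smaller child -5 at index 8, swap → [16, 9, -14, -5, 8, 10, -15, 7, 0, 18]
sift down from index 2:
  -14 vs smaller child -15 at index 6, swap → [16, 9, -15, -5, 8, 10, -14, 7, 0, 18]
sift down from index 1:
  9 vs smaller child -5 at index 3, swap → [16, -5, -15, 9, 8, 10, -14, 7, 0, 18]
  9 vs smaller child 0 at index 8, swap → [16, -5, -15, 0, 8, 10, -14, 7, 9, 18]
sift down from index 0:
  16 vs smaller child -15 at index 2, swap → [-15, -5, 16, 0, 8, 10, -14, 7, 9, 18]
  16 vs smaller child -14 at index 6, swap → [-15, -5, -14, 0, 8, 10, 16, 7, 9, 18]

[-15, -5, -14, 0, 8, 10, 16, 7, 9, 18]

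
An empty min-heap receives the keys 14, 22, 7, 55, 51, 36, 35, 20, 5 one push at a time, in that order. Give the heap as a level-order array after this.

[5, 7, 14, 20, 51, 36, 35, 55, 22]

Insert 14:
  append 14 at index 0 → [14] (no swap needed)
Insert 22:
  append 22 at index 1 → [14, 22] (no swap needed)
Insert 7:
  append 7 at index 2 → [14, 22, 7]
  7 < parent 14 at index 0, swap → [7, 22, 14]
Insert 55:
  append 55 at index 3 → [7, 22, 14, 55] (no swap needed)
Insert 51:
  append 51 at index 4 → [7, 22, 14, 55, 51] (no swap needed)
Insert 36:
  append 36 at index 5 → [7, 22, 14, 55, 51, 36] (no swap needed)
Insert 35:
  append 35 at index 6 → [7, 22, 14, 55, 51, 36, 35] (no swap needed)
Insert 20:
  append 20 at index 7 → [7, 22, 14, 55, 51, 36, 35, 20]
  20 < parent 55 at index 3, swap → [7, 22, 14, 20, 51, 36, 35, 55]
  20 < parent 22 at index 1, swap → [7, 20, 14, 22, 51, 36, 35, 55]
Insert 5:
  append 5 at index 8 → [7, 20, 14, 22, 51, 36, 35, 55, 5]
  5 < parent 22 at index 3, swap → [7, 20, 14, 5, 51, 36, 35, 55, 22]
  5 < parent 20 at index 1, swap → [7, 5, 14, 20, 51, 36, 35, 55, 22]
  5 < parent 7 at index 0, swap → [5, 7, 14, 20, 51, 36, 35, 55, 22]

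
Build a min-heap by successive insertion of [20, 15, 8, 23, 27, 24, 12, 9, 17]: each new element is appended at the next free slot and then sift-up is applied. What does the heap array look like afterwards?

Insert 20:
  append 20 at index 0 → [20] (no swap needed)
Insert 15:
  append 15 at index 1 → [20, 15]
  15 < parent 20 at index 0, swap → [15, 20]
Insert 8:
  append 8 at index 2 → [15, 20, 8]
  8 < parent 15 at index 0, swap → [8, 20, 15]
Insert 23:
  append 23 at index 3 → [8, 20, 15, 23] (no swap needed)
Insert 27:
  append 27 at index 4 → [8, 20, 15, 23, 27] (no swap needed)
Insert 24:
  append 24 at index 5 → [8, 20, 15, 23, 27, 24] (no swap needed)
Insert 12:
  append 12 at index 6 → [8, 20, 15, 23, 27, 24, 12]
  12 < parent 15 at index 2, swap → [8, 20, 12, 23, 27, 24, 15]
Insert 9:
  append 9 at index 7 → [8, 20, 12, 23, 27, 24, 15, 9]
  9 < parent 23 at index 3, swap → [8, 20, 12, 9, 27, 24, 15, 23]
  9 < parent 20 at index 1, swap → [8, 9, 12, 20, 27, 24, 15, 23]
Insert 17:
  append 17 at index 8 → [8, 9, 12, 20, 27, 24, 15, 23, 17]
  17 < parent 20 at index 3, swap → [8, 9, 12, 17, 27, 24, 15, 23, 20]

[8, 9, 12, 17, 27, 24, 15, 23, 20]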